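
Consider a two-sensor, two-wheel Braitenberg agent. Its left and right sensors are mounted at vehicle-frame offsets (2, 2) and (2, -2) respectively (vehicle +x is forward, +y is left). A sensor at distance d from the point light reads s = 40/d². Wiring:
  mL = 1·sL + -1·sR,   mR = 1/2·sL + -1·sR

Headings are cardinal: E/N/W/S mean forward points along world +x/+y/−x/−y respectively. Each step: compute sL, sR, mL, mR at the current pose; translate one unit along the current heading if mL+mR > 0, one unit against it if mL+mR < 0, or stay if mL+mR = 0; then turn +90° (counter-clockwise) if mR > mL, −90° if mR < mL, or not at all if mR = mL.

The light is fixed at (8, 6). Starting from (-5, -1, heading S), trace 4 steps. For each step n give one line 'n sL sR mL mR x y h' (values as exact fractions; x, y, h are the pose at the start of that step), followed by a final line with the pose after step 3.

0 20/101 20/153 1040/15453 -490/15453 -5 -1 S
1 8/65 40/261 -512/16965 -1556/16965 -5 -2 W
2 5/29 5/17 -60/493 -205/986 -4 -2 N
3 40/149 40/221 2880/32929 -1540/32929 -4 -3 E
final -3 -3 S

n=0: pose=(-5,-1,S); sL=20/101, sR=20/153; mL=1040/15453, mR=-490/15453; mL+mR=550/15453 → advance +1; mR−mL=-10/101 → turn -1·90°
n=1: pose=(-5,-2,W); sL=8/65, sR=40/261; mL=-512/16965, mR=-1556/16965; mL+mR=-2068/16965 → advance -1; mR−mL=-4/65 → turn -1·90°
n=2: pose=(-4,-2,N); sL=5/29, sR=5/17; mL=-60/493, mR=-205/986; mL+mR=-325/986 → advance -1; mR−mL=-5/58 → turn -1·90°
n=3: pose=(-4,-3,E); sL=40/149, sR=40/221; mL=2880/32929, mR=-1540/32929; mL+mR=1340/32929 → advance +1; mR−mL=-20/149 → turn -1·90°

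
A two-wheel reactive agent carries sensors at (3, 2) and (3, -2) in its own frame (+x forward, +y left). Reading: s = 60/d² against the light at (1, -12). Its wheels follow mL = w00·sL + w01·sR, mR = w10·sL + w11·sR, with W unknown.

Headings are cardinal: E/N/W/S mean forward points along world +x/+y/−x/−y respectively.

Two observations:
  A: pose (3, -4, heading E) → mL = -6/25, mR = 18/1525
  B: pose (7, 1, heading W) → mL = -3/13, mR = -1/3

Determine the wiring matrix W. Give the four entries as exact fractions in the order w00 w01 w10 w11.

obs A: pose=(3,-4,E) → sL=12/25, sR=60/61, mL=-6/25, mR=18/1525
obs B: pose=(7,1,W) → sL=6/13, sR=10/39, mL=-3/13, mR=-1/3
sensor matrix S = [[12/25, 60/61], [6/13, 10/39]]; det S = -1312/3965
solve [mL_A; mL_B] = S·[w00; w01] and [mR_A; mR_B] = S·[w10; w11]:
  w00 = -1/2, w01 = 0, w10 = -1, w11 = 1/2

-1/2 0 -1 1/2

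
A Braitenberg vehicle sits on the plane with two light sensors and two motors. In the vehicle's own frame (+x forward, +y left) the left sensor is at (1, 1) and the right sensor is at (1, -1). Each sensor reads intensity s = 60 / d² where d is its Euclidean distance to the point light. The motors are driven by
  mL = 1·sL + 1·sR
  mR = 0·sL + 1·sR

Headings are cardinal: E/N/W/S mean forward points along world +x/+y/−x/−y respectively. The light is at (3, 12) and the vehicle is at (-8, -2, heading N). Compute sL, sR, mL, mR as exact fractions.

60/313 60/269 34920/84197 60/269

left sensor world pos  = (-9, -1); dL² = 313
right sensor world pos = (-7, -1); dR² = 269
sL = 60/313 = 60/313
sR = 60/269 = 60/269
mL = 1·sL + 1·sR = 34920/84197
mR = 0·sL + 1·sR = 60/269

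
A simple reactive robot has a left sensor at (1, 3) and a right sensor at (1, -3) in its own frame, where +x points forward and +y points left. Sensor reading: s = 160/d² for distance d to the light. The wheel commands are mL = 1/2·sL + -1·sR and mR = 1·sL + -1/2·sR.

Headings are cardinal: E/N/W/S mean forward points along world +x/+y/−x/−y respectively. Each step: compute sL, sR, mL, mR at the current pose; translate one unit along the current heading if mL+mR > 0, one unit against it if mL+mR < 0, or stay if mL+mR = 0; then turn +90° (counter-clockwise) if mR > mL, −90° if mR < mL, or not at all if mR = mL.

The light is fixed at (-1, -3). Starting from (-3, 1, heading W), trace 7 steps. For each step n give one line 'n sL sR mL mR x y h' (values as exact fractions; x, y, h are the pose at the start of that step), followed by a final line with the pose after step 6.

0 16 80/29 152/29 424/29 -3 1 W
1 160/9 32/9 16/3 16 -4 1 S
2 4 40 -38 -16 -4 0 E
3 32/13 160/17 -1808/221 -496/221 -5 0 N
4 80/13 16/5 -8/65 296/65 -5 -1 W
5 32 32/13 176/13 400/13 -6 -1 S
6 5 8 -11/2 1 -6 -2 E
final -7 -2 N

n=0: pose=(-3,1,W); sL=16, sR=80/29; mL=152/29, mR=424/29; mL+mR=576/29 → advance +1; mR−mL=272/29 → turn +1·90°
n=1: pose=(-4,1,S); sL=160/9, sR=32/9; mL=16/3, mR=16; mL+mR=64/3 → advance +1; mR−mL=32/3 → turn +1·90°
n=2: pose=(-4,0,E); sL=4, sR=40; mL=-38, mR=-16; mL+mR=-54 → advance -1; mR−mL=22 → turn +1·90°
n=3: pose=(-5,0,N); sL=32/13, sR=160/17; mL=-1808/221, mR=-496/221; mL+mR=-2304/221 → advance -1; mR−mL=1312/221 → turn +1·90°
n=4: pose=(-5,-1,W); sL=80/13, sR=16/5; mL=-8/65, mR=296/65; mL+mR=288/65 → advance +1; mR−mL=304/65 → turn +1·90°
n=5: pose=(-6,-1,S); sL=32, sR=32/13; mL=176/13, mR=400/13; mL+mR=576/13 → advance +1; mR−mL=224/13 → turn +1·90°
n=6: pose=(-6,-2,E); sL=5, sR=8; mL=-11/2, mR=1; mL+mR=-9/2 → advance -1; mR−mL=13/2 → turn +1·90°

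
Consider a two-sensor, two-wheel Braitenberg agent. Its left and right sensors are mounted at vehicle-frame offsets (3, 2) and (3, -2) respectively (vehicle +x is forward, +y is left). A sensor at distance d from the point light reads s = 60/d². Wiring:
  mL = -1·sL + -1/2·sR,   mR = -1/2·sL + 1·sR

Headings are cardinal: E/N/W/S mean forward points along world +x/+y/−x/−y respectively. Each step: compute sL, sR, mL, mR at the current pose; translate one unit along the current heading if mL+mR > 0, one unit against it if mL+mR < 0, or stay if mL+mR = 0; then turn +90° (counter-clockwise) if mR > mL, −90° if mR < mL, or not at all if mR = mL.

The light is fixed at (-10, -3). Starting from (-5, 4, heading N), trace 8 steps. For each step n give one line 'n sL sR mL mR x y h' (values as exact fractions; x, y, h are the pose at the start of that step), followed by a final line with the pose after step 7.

n=0: pose=(-5,4,N); sL=60/109, sR=60/149; mL=-12210/16241, mR=2070/16241; mL+mR=-10140/16241 → advance -1; mR−mL=14280/16241 → turn +1·90°
n=1: pose=(-5,3,W); sL=3, sR=15/17; mL=-117/34, mR=-21/34; mL+mR=-69/17 → advance -1; mR−mL=48/17 → turn +1·90°
n=2: pose=(-4,3,S); sL=60/73, sR=12/5; mL=-738/365, mR=726/365; mL+mR=-12/365 → advance -1; mR−mL=1464/365 → turn +1·90°
n=3: pose=(-4,4,E); sL=10/27, sR=30/53; mL=-935/1431, mR=545/1431; mL+mR=-130/477 → advance -1; mR−mL=1480/1431 → turn +1·90°
n=4: pose=(-5,4,N); sL=60/109, sR=60/149; mL=-12210/16241, mR=2070/16241; mL+mR=-10140/16241 → advance -1; mR−mL=14280/16241 → turn +1·90°
n=5: pose=(-5,3,W); sL=3, sR=15/17; mL=-117/34, mR=-21/34; mL+mR=-69/17 → advance -1; mR−mL=48/17 → turn +1·90°
n=6: pose=(-4,3,S); sL=60/73, sR=12/5; mL=-738/365, mR=726/365; mL+mR=-12/365 → advance -1; mR−mL=1464/365 → turn +1·90°
n=7: pose=(-4,4,E); sL=10/27, sR=30/53; mL=-935/1431, mR=545/1431; mL+mR=-130/477 → advance -1; mR−mL=1480/1431 → turn +1·90°

0 60/109 60/149 -12210/16241 2070/16241 -5 4 N
1 3 15/17 -117/34 -21/34 -5 3 W
2 60/73 12/5 -738/365 726/365 -4 3 S
3 10/27 30/53 -935/1431 545/1431 -4 4 E
4 60/109 60/149 -12210/16241 2070/16241 -5 4 N
5 3 15/17 -117/34 -21/34 -5 3 W
6 60/73 12/5 -738/365 726/365 -4 3 S
7 10/27 30/53 -935/1431 545/1431 -4 4 E
final -5 4 N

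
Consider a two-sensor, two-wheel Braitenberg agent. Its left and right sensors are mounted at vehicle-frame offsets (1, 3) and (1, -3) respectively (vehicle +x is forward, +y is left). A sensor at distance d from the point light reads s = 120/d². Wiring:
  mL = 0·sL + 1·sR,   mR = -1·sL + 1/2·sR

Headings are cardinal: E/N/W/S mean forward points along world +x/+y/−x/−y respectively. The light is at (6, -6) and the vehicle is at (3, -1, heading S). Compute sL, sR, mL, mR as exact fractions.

left sensor world pos  = (6, -2); dL² = 16
right sensor world pos = (0, -2); dR² = 52
sL = 120/16 = 15/2
sR = 120/52 = 30/13
mL = 0·sL + 1·sR = 30/13
mR = -1·sL + 1/2·sR = -165/26

15/2 30/13 30/13 -165/26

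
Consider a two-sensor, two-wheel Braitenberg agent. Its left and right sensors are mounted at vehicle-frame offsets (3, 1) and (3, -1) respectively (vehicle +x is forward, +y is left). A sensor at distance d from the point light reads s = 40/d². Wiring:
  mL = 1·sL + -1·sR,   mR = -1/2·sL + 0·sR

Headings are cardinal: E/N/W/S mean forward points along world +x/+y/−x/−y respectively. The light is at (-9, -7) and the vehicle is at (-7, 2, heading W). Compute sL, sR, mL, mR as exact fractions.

left sensor world pos  = (-10, 1); dL² = 65
right sensor world pos = (-10, 3); dR² = 101
sL = 40/65 = 8/13
sR = 40/101 = 40/101
mL = 1·sL + -1·sR = 288/1313
mR = -1/2·sL + 0·sR = -4/13

8/13 40/101 288/1313 -4/13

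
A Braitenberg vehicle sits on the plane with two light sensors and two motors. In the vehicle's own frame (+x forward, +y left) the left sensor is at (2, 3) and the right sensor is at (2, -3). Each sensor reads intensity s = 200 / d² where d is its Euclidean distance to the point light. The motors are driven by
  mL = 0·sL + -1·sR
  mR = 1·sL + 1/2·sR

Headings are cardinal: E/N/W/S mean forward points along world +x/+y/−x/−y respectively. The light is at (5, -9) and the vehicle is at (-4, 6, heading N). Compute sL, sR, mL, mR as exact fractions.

left sensor world pos  = (-7, 8); dL² = 433
right sensor world pos = (-1, 8); dR² = 325
sL = 200/433 = 200/433
sR = 200/325 = 8/13
mL = 0·sL + -1·sR = -8/13
mR = 1·sL + 1/2·sR = 4332/5629

200/433 8/13 -8/13 4332/5629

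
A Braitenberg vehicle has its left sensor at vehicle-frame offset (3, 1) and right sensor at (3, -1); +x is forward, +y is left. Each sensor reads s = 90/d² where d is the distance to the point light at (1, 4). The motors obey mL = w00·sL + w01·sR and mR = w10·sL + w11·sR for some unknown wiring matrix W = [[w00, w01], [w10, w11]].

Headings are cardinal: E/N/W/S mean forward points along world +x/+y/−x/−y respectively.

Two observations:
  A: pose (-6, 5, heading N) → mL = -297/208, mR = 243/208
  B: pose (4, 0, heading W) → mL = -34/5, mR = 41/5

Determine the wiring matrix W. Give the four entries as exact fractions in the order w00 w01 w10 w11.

-1/2 -1/2 -1/2 1

obs A: pose=(-6,5,N) → sL=9/8, sR=45/26, mL=-297/208, mR=243/208
obs B: pose=(4,0,W) → sL=18/5, sR=10, mL=-34/5, mR=41/5
sensor matrix S = [[9/8, 45/26], [18/5, 10]]; det S = 261/52
solve [mL_A; mL_B] = S·[w00; w01] and [mR_A; mR_B] = S·[w10; w11]:
  w00 = -1/2, w01 = -1/2, w10 = -1/2, w11 = 1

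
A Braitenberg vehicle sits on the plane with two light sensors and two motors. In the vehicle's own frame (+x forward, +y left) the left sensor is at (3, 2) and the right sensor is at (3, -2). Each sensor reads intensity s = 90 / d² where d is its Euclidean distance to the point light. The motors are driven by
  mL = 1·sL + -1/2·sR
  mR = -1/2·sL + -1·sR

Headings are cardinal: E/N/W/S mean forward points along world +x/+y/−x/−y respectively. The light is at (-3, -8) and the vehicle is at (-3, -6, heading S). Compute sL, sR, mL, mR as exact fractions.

18 18 9 -27

left sensor world pos  = (-1, -9); dL² = 5
right sensor world pos = (-5, -9); dR² = 5
sL = 90/5 = 18
sR = 90/5 = 18
mL = 1·sL + -1/2·sR = 9
mR = -1/2·sL + -1·sR = -27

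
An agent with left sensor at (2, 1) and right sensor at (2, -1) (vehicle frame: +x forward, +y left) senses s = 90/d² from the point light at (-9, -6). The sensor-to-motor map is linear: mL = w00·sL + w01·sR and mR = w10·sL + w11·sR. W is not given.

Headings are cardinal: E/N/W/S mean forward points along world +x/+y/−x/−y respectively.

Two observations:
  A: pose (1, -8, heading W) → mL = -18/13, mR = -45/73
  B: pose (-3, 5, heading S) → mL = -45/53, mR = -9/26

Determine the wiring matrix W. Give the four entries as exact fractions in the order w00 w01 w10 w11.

obs A: pose=(1,-8,W) → sL=90/73, sR=18/13, mL=-18/13, mR=-45/73
obs B: pose=(-3,5,S) → sL=9/13, sR=45/53, mL=-45/53, mR=-9/26
sensor matrix S = [[90/73, 18/13], [9/13, 45/53]]; det S = 57672/653861
solve [mL_A; mL_B] = S·[w00; w01] and [mR_A; mR_B] = S·[w10; w11]:
  w00 = 0, w01 = -1, w10 = -1/2, w11 = 0

0 -1 -1/2 0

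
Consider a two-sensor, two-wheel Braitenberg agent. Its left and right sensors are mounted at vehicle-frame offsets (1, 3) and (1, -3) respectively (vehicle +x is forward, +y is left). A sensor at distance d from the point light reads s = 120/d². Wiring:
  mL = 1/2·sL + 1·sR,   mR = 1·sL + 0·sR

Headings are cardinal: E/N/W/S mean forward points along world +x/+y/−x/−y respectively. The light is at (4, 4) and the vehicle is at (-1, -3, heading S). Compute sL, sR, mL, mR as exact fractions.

left sensor world pos  = (2, -4); dL² = 68
right sensor world pos = (-4, -4); dR² = 128
sL = 120/68 = 30/17
sR = 120/128 = 15/16
mL = 1/2·sL + 1·sR = 495/272
mR = 1·sL + 0·sR = 30/17

30/17 15/16 495/272 30/17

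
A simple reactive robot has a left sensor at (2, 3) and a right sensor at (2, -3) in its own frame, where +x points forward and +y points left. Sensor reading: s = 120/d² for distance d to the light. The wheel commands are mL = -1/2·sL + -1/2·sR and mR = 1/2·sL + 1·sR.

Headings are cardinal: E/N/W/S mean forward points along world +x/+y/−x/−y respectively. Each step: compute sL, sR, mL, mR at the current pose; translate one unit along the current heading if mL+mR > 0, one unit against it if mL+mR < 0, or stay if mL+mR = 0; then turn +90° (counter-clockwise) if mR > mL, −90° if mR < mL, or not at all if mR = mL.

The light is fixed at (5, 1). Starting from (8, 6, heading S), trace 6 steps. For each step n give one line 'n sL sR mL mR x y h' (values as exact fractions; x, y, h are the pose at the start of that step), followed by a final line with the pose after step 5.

0 8/3 40/3 -8 44/3 8 6 S
1 60/37 60/13 -1500/481 2610/481 8 5 E
2 120/37 24/17 -1464/629 1908/629 9 5 N
3 15 30/17 -285/34 315/34 9 6 W
4 8/3 40/3 -8 44/3 8 6 S
5 60/37 60/13 -1500/481 2610/481 8 5 E
final 9 5 N

n=0: pose=(8,6,S); sL=8/3, sR=40/3; mL=-8, mR=44/3; mL+mR=20/3 → advance +1; mR−mL=68/3 → turn +1·90°
n=1: pose=(8,5,E); sL=60/37, sR=60/13; mL=-1500/481, mR=2610/481; mL+mR=30/13 → advance +1; mR−mL=4110/481 → turn +1·90°
n=2: pose=(9,5,N); sL=120/37, sR=24/17; mL=-1464/629, mR=1908/629; mL+mR=12/17 → advance +1; mR−mL=3372/629 → turn +1·90°
n=3: pose=(9,6,W); sL=15, sR=30/17; mL=-285/34, mR=315/34; mL+mR=15/17 → advance +1; mR−mL=300/17 → turn +1·90°
n=4: pose=(8,6,S); sL=8/3, sR=40/3; mL=-8, mR=44/3; mL+mR=20/3 → advance +1; mR−mL=68/3 → turn +1·90°
n=5: pose=(8,5,E); sL=60/37, sR=60/13; mL=-1500/481, mR=2610/481; mL+mR=30/13 → advance +1; mR−mL=4110/481 → turn +1·90°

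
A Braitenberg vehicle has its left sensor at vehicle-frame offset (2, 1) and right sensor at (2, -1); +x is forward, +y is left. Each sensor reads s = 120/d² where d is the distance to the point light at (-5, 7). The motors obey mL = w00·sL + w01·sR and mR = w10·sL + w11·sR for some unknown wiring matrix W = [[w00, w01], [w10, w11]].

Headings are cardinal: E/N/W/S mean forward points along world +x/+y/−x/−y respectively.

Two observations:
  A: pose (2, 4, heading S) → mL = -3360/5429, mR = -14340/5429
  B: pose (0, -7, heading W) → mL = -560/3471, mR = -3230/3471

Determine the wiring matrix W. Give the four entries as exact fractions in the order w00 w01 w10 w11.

obs A: pose=(2,4,S) → sL=120/89, sR=120/61, mL=-3360/5429, mR=-14340/5429
obs B: pose=(0,-7,W) → sL=20/39, sR=60/89, mL=-560/3471, mR=-3230/3471
sensor matrix S = [[120/89, 120/61], [20/39, 60/89]]; det S = -627200/6281353
solve [mL_A; mL_B] = S·[w00; w01] and [mR_A; mR_B] = S·[w10; w11]:
  w00 = 1, w01 = -1, w10 = -1/2, w11 = -1

1 -1 -1/2 -1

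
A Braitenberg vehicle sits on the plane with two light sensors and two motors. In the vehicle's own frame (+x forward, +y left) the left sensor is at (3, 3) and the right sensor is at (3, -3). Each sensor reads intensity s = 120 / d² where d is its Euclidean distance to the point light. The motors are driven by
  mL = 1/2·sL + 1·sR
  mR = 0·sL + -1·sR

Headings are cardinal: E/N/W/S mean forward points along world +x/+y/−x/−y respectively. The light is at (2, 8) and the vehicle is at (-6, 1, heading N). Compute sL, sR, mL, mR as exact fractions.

left sensor world pos  = (-9, 4); dL² = 137
right sensor world pos = (-3, 4); dR² = 41
sL = 120/137 = 120/137
sR = 120/41 = 120/41
mL = 1/2·sL + 1·sR = 18900/5617
mR = 0·sL + -1·sR = -120/41

120/137 120/41 18900/5617 -120/41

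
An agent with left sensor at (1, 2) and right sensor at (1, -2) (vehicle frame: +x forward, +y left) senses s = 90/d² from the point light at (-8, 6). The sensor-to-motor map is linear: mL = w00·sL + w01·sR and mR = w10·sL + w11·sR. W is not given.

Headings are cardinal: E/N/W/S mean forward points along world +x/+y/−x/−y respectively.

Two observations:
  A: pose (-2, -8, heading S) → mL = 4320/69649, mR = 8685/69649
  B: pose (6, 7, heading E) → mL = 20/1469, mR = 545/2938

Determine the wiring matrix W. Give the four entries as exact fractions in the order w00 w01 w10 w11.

-1 1 1 -1/2

obs A: pose=(-2,-8,S) → sL=90/289, sR=90/241, mL=4320/69649, mR=8685/69649
obs B: pose=(6,7,E) → sL=5/13, sR=45/113, mL=20/1469, mR=545/2938
sensor matrix S = [[90/289, 90/241], [5/13, 45/113]]; det S = -2007000/102314381
solve [mL_A; mL_B] = S·[w00; w01] and [mR_A; mR_B] = S·[w10; w11]:
  w00 = -1, w01 = 1, w10 = 1, w11 = -1/2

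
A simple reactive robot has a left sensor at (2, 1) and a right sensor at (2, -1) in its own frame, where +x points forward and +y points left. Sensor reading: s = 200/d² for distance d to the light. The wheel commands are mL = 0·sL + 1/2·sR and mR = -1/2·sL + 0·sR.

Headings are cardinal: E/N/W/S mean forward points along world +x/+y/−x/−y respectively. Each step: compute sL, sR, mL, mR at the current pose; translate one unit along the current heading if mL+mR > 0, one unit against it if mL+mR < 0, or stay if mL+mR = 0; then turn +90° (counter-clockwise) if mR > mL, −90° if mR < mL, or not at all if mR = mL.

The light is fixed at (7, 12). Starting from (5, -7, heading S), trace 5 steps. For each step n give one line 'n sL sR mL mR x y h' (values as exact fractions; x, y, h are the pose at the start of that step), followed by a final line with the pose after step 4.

n=0: pose=(5,-7,S); sL=100/221, sR=4/9; mL=2/9, mR=-50/221; mL+mR=-8/1989 → advance -1; mR−mL=-892/1989 → turn -1·90°
n=1: pose=(5,-6,W); sL=200/377, sR=40/61; mL=20/61, mR=-100/377; mL+mR=1440/22997 → advance +1; mR−mL=-13640/22997 → turn -1·90°
n=2: pose=(4,-6,N); sL=25/34, sR=10/13; mL=5/13, mR=-25/68; mL+mR=15/884 → advance +1; mR−mL=-665/884 → turn -1·90°
n=3: pose=(4,-5,E); sL=200/257, sR=8/13; mL=4/13, mR=-100/257; mL+mR=-272/3341 → advance -1; mR−mL=-2328/3341 → turn -1·90°
n=4: pose=(3,-5,S); sL=20/37, sR=100/193; mL=50/193, mR=-10/37; mL+mR=-80/7141 → advance -1; mR−mL=-3780/7141 → turn -1·90°

0 100/221 4/9 2/9 -50/221 5 -7 S
1 200/377 40/61 20/61 -100/377 5 -6 W
2 25/34 10/13 5/13 -25/68 4 -6 N
3 200/257 8/13 4/13 -100/257 4 -5 E
4 20/37 100/193 50/193 -10/37 3 -5 S
final 3 -4 W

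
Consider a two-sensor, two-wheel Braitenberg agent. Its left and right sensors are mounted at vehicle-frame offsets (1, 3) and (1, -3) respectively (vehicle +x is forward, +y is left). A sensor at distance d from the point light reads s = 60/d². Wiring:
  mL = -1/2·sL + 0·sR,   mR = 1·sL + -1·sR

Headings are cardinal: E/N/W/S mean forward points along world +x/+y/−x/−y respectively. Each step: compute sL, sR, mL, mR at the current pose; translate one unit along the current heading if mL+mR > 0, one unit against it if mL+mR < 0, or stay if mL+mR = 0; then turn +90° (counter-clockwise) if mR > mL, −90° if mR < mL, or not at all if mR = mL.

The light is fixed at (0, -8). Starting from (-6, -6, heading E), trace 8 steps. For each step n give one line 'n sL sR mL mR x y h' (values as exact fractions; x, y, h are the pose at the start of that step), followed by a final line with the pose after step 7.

n=0: pose=(-6,-6,E); sL=6/5, sR=30/13; mL=-3/5, mR=-72/65; mL+mR=-111/65 → advance -1; mR−mL=-33/65 → turn -1·90°
n=1: pose=(-7,-6,S); sL=60/17, sR=60/101; mL=-30/17, mR=5040/1717; mL+mR=2010/1717 → advance +1; mR−mL=8070/1717 → turn +1·90°
n=2: pose=(-7,-7,E); sL=15/13, sR=3/2; mL=-15/26, mR=-9/26; mL+mR=-12/13 → advance -1; mR−mL=3/13 → turn +1·90°
n=3: pose=(-8,-7,N); sL=12/25, sR=60/29; mL=-6/25, mR=-1152/725; mL+mR=-1326/725 → advance -1; mR−mL=-978/725 → turn -1·90°
n=4: pose=(-8,-8,E); sL=30/29, sR=30/29; mL=-15/29, mR=0; mL+mR=-15/29 → advance -1; mR−mL=15/29 → turn +1·90°
n=5: pose=(-9,-8,N); sL=12/29, sR=60/37; mL=-6/29, mR=-1296/1073; mL+mR=-1518/1073 → advance -1; mR−mL=-1074/1073 → turn -1·90°
n=6: pose=(-9,-9,E); sL=15/17, sR=3/4; mL=-15/34, mR=9/68; mL+mR=-21/68 → advance -1; mR−mL=39/68 → turn +1·90°
n=7: pose=(-10,-9,N); sL=60/169, sR=60/49; mL=-30/169, mR=-7200/8281; mL+mR=-8670/8281 → advance -1; mR−mL=-5730/8281 → turn -1·90°

0 6/5 30/13 -3/5 -72/65 -6 -6 E
1 60/17 60/101 -30/17 5040/1717 -7 -6 S
2 15/13 3/2 -15/26 -9/26 -7 -7 E
3 12/25 60/29 -6/25 -1152/725 -8 -7 N
4 30/29 30/29 -15/29 0 -8 -8 E
5 12/29 60/37 -6/29 -1296/1073 -9 -8 N
6 15/17 3/4 -15/34 9/68 -9 -9 E
7 60/169 60/49 -30/169 -7200/8281 -10 -9 N
final -10 -10 E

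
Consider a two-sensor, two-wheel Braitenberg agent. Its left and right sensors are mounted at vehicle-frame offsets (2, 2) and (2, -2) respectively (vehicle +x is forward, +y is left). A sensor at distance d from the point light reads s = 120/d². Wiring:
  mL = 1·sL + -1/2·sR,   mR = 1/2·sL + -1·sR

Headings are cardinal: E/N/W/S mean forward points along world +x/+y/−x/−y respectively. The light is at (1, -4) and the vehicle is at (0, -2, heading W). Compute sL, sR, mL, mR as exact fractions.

40/3 24/5 164/15 28/15

left sensor world pos  = (-2, -4); dL² = 9
right sensor world pos = (-2, 0); dR² = 25
sL = 120/9 = 40/3
sR = 120/25 = 24/5
mL = 1·sL + -1/2·sR = 164/15
mR = 1/2·sL + -1·sR = 28/15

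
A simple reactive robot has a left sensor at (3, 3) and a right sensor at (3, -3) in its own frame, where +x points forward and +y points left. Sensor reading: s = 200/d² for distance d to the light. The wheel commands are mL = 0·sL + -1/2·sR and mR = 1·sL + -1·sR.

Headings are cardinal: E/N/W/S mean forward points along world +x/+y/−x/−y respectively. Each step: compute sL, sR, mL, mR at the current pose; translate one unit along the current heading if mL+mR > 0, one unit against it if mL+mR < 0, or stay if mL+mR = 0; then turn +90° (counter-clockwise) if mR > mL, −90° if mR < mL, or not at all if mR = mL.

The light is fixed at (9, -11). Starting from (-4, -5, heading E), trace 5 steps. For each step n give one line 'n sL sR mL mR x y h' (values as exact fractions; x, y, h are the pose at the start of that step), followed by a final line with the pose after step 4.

n=0: pose=(-4,-5,E); sL=200/181, sR=200/109; mL=-100/109, mR=-14400/19729; mL+mR=-32500/19729 → advance -1; mR−mL=3700/19729 → turn +1·90°
n=1: pose=(-5,-5,N); sL=20/37, sR=100/101; mL=-50/101, mR=-1680/3737; mL+mR=-3530/3737 → advance -1; mR−mL=170/3737 → turn +1·90°
n=2: pose=(-5,-6,W); sL=200/293, sR=200/353; mL=-100/353, mR=12000/103429; mL+mR=-17300/103429 → advance -1; mR−mL=41300/103429 → turn +1·90°
n=3: pose=(-4,-6,S); sL=25/13, sR=10/13; mL=-5/13, mR=15/13; mL+mR=10/13 → advance +1; mR−mL=20/13 → turn +1·90°
n=4: pose=(-4,-7,E); sL=200/149, sR=200/101; mL=-100/101, mR=-9600/15049; mL+mR=-24500/15049 → advance -1; mR−mL=5300/15049 → turn +1·90°

0 200/181 200/109 -100/109 -14400/19729 -4 -5 E
1 20/37 100/101 -50/101 -1680/3737 -5 -5 N
2 200/293 200/353 -100/353 12000/103429 -5 -6 W
3 25/13 10/13 -5/13 15/13 -4 -6 S
4 200/149 200/101 -100/101 -9600/15049 -4 -7 E
final -5 -7 N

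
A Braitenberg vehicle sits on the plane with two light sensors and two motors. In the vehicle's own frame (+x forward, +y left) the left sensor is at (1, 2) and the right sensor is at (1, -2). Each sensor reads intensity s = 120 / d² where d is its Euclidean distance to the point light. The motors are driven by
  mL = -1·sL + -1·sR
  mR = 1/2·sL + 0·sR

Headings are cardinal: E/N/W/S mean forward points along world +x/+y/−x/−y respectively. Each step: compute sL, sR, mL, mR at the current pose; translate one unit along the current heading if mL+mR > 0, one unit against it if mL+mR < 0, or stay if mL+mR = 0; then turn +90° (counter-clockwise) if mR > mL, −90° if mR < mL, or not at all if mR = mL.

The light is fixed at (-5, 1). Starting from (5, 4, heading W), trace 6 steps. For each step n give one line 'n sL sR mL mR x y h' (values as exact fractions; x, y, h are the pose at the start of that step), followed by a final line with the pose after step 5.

0 60/41 60/53 -5640/2173 30/41 5 4 W
1 120/173 24/17 -6192/2941 60/173 6 4 S
2 2/3 30/37 -164/111 1/3 6 5 E
3 120/89 120/169 -30960/15041 60/89 5 5 N
4 60/41 60/53 -5640/2173 30/41 5 4 W
5 120/173 24/17 -6192/2941 60/173 6 4 S
final 6 5 E

n=0: pose=(5,4,W); sL=60/41, sR=60/53; mL=-5640/2173, mR=30/41; mL+mR=-4050/2173 → advance -1; mR−mL=7230/2173 → turn +1·90°
n=1: pose=(6,4,S); sL=120/173, sR=24/17; mL=-6192/2941, mR=60/173; mL+mR=-5172/2941 → advance -1; mR−mL=7212/2941 → turn +1·90°
n=2: pose=(6,5,E); sL=2/3, sR=30/37; mL=-164/111, mR=1/3; mL+mR=-127/111 → advance -1; mR−mL=67/37 → turn +1·90°
n=3: pose=(5,5,N); sL=120/89, sR=120/169; mL=-30960/15041, mR=60/89; mL+mR=-20820/15041 → advance -1; mR−mL=41100/15041 → turn +1·90°
n=4: pose=(5,4,W); sL=60/41, sR=60/53; mL=-5640/2173, mR=30/41; mL+mR=-4050/2173 → advance -1; mR−mL=7230/2173 → turn +1·90°
n=5: pose=(6,4,S); sL=120/173, sR=24/17; mL=-6192/2941, mR=60/173; mL+mR=-5172/2941 → advance -1; mR−mL=7212/2941 → turn +1·90°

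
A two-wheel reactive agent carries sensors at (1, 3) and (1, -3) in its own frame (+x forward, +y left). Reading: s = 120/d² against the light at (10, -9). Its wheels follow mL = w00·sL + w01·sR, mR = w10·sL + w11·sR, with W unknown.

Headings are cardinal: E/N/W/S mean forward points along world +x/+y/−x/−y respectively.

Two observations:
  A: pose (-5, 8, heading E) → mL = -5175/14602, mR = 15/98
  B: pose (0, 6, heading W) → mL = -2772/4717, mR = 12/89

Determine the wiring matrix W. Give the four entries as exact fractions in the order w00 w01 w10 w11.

obs A: pose=(-5,8,E) → sL=30/149, sR=15/49, mL=-5175/14602, mR=15/98
obs B: pose=(0,6,W) → sL=24/53, sR=24/89, mL=-2772/4717, mR=12/89
sensor matrix S = [[30/149, 15/49], [24/53, 24/89]]; det S = -2904120/34438817
solve [mL_A; mL_B] = S·[w00; w01] and [mR_A; mR_B] = S·[w10; w11]:
  w00 = -1, w01 = -1/2, w10 = 0, w11 = 1/2

-1 -1/2 0 1/2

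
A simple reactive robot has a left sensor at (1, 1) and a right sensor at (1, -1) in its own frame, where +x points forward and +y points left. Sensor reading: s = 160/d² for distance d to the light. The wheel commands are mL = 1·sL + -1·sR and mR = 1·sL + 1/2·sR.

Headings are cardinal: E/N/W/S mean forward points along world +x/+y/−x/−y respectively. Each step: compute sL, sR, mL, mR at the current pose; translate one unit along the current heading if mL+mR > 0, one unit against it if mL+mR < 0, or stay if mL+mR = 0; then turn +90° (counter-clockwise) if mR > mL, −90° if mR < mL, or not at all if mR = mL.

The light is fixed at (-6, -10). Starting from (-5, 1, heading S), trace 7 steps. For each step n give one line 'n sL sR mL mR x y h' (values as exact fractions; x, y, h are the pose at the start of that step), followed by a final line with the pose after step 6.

0 20/13 8/5 -4/65 152/65 -5 1 S
1 32/25 32/17 -256/425 944/425 -5 0 E
2 80/61 16/13 64/793 1528/793 -4 0 N
3 160/101 32/29 1408/2929 6256/2929 -4 1 W
4 20/13 8/5 -4/65 152/65 -5 1 S
5 32/25 32/17 -256/425 944/425 -5 0 E
6 80/61 16/13 64/793 1528/793 -4 0 N
final -4 1 W

n=0: pose=(-5,1,S); sL=20/13, sR=8/5; mL=-4/65, mR=152/65; mL+mR=148/65 → advance +1; mR−mL=12/5 → turn +1·90°
n=1: pose=(-5,0,E); sL=32/25, sR=32/17; mL=-256/425, mR=944/425; mL+mR=688/425 → advance +1; mR−mL=48/17 → turn +1·90°
n=2: pose=(-4,0,N); sL=80/61, sR=16/13; mL=64/793, mR=1528/793; mL+mR=1592/793 → advance +1; mR−mL=24/13 → turn +1·90°
n=3: pose=(-4,1,W); sL=160/101, sR=32/29; mL=1408/2929, mR=6256/2929; mL+mR=7664/2929 → advance +1; mR−mL=48/29 → turn +1·90°
n=4: pose=(-5,1,S); sL=20/13, sR=8/5; mL=-4/65, mR=152/65; mL+mR=148/65 → advance +1; mR−mL=12/5 → turn +1·90°
n=5: pose=(-5,0,E); sL=32/25, sR=32/17; mL=-256/425, mR=944/425; mL+mR=688/425 → advance +1; mR−mL=48/17 → turn +1·90°
n=6: pose=(-4,0,N); sL=80/61, sR=16/13; mL=64/793, mR=1528/793; mL+mR=1592/793 → advance +1; mR−mL=24/13 → turn +1·90°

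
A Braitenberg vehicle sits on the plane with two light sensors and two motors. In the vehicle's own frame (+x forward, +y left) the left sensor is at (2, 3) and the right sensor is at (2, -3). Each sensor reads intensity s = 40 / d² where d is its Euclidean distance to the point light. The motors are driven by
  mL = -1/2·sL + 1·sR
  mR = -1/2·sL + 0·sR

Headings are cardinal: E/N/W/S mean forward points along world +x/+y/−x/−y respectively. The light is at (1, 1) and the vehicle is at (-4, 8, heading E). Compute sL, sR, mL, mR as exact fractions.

40/109 8/5 772/545 -20/109

left sensor world pos  = (-2, 11); dL² = 109
right sensor world pos = (-2, 5); dR² = 25
sL = 40/109 = 40/109
sR = 40/25 = 8/5
mL = -1/2·sL + 1·sR = 772/545
mR = -1/2·sL + 0·sR = -20/109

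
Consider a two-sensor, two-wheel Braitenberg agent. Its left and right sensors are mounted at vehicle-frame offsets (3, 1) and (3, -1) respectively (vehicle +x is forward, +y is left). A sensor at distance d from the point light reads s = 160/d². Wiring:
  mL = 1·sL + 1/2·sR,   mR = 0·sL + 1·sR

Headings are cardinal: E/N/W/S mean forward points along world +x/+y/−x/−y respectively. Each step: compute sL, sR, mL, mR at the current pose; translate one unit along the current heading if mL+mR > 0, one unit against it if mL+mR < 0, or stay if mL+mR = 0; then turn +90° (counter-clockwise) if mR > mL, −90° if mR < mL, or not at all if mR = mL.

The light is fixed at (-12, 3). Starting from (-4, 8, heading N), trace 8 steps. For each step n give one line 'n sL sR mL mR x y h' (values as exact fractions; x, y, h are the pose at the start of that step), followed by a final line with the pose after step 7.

0 160/113 32/29 6448/3277 32/29 -4 8 N
1 16/17 80/73 1848/1241 80/73 -4 9 E
2 160/109 160/73 20400/7957 160/73 -3 9 S
3 40/13 20/9 490/117 20/9 -3 8 W
4 160/113 32/29 6448/3277 32/29 -4 8 N
5 16/17 80/73 1848/1241 80/73 -4 9 E
6 160/109 160/73 20400/7957 160/73 -3 9 S
7 40/13 20/9 490/117 20/9 -3 8 W
final -4 8 N

n=0: pose=(-4,8,N); sL=160/113, sR=32/29; mL=6448/3277, mR=32/29; mL+mR=10064/3277 → advance +1; mR−mL=-2832/3277 → turn -1·90°
n=1: pose=(-4,9,E); sL=16/17, sR=80/73; mL=1848/1241, mR=80/73; mL+mR=3208/1241 → advance +1; mR−mL=-488/1241 → turn -1·90°
n=2: pose=(-3,9,S); sL=160/109, sR=160/73; mL=20400/7957, mR=160/73; mL+mR=37840/7957 → advance +1; mR−mL=-2960/7957 → turn -1·90°
n=3: pose=(-3,8,W); sL=40/13, sR=20/9; mL=490/117, mR=20/9; mL+mR=250/39 → advance +1; mR−mL=-230/117 → turn -1·90°
n=4: pose=(-4,8,N); sL=160/113, sR=32/29; mL=6448/3277, mR=32/29; mL+mR=10064/3277 → advance +1; mR−mL=-2832/3277 → turn -1·90°
n=5: pose=(-4,9,E); sL=16/17, sR=80/73; mL=1848/1241, mR=80/73; mL+mR=3208/1241 → advance +1; mR−mL=-488/1241 → turn -1·90°
n=6: pose=(-3,9,S); sL=160/109, sR=160/73; mL=20400/7957, mR=160/73; mL+mR=37840/7957 → advance +1; mR−mL=-2960/7957 → turn -1·90°
n=7: pose=(-3,8,W); sL=40/13, sR=20/9; mL=490/117, mR=20/9; mL+mR=250/39 → advance +1; mR−mL=-230/117 → turn -1·90°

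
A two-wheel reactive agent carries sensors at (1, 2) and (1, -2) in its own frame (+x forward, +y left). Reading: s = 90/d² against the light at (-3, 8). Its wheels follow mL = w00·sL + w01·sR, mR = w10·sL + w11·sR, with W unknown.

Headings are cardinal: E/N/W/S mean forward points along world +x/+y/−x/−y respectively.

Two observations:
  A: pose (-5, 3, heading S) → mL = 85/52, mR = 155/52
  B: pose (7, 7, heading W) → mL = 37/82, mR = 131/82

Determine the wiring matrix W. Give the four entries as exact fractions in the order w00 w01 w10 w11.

obs A: pose=(-5,3,S) → sL=5/2, sR=45/26, mL=85/52, mR=155/52
obs B: pose=(7,7,W) → sL=1, sR=45/41, mL=37/82, mR=131/82
sensor matrix S = [[5/2, 45/26], [1, 45/41]]; det S = 540/533
solve [mL_A; mL_B] = S·[w00; w01] and [mR_A; mR_B] = S·[w10; w11]:
  w00 = 1, w01 = -1/2, w10 = 1/2, w11 = 1

1 -1/2 1/2 1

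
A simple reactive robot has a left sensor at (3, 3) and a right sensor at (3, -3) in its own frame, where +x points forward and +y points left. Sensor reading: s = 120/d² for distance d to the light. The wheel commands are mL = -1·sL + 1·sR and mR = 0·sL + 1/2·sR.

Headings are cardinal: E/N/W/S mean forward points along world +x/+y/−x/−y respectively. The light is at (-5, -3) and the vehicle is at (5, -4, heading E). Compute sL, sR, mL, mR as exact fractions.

120/173 24/37 -288/6401 12/37

left sensor world pos  = (8, -1); dL² = 173
right sensor world pos = (8, -7); dR² = 185
sL = 120/173 = 120/173
sR = 120/185 = 24/37
mL = -1·sL + 1·sR = -288/6401
mR = 0·sL + 1/2·sR = 12/37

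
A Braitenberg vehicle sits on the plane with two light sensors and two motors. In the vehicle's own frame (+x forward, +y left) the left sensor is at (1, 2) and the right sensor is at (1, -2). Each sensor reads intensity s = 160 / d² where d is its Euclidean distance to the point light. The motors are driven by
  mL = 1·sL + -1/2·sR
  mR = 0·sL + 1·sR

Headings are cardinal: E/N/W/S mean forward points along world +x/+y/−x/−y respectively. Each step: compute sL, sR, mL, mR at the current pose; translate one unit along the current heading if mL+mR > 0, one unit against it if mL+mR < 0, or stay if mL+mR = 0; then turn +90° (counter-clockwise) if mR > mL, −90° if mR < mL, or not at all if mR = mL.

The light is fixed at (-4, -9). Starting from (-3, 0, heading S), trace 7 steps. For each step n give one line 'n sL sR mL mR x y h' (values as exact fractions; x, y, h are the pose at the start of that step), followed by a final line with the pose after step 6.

n=0: pose=(-3,0,S); sL=160/73, sR=32/13; mL=912/949, mR=32/13; mL+mR=3248/949 → advance +1; mR−mL=1424/949 → turn +1·90°
n=1: pose=(-3,-1,E); sL=20/13, sR=4; mL=-6/13, mR=4; mL+mR=46/13 → advance +1; mR−mL=58/13 → turn +1·90°
n=2: pose=(-2,-1,N); sL=160/81, sR=160/97; mL=9040/7857, mR=160/97; mL+mR=22000/7857 → advance +1; mR−mL=3920/7857 → turn +1·90°
n=3: pose=(-2,0,W); sL=16/5, sR=80/61; mL=776/305, mR=80/61; mL+mR=1176/305 → advance +1; mR−mL=-376/305 → turn -1·90°
n=4: pose=(-3,0,N); sL=160/101, sR=160/109; mL=9360/11009, mR=160/109; mL+mR=25520/11009 → advance +1; mR−mL=6800/11009 → turn +1·90°
n=5: pose=(-3,1,W); sL=5/2, sR=10/9; mL=35/18, mR=10/9; mL+mR=55/18 → advance +1; mR−mL=-5/6 → turn -1·90°
n=6: pose=(-4,1,N); sL=32/25, sR=32/25; mL=16/25, mR=32/25; mL+mR=48/25 → advance +1; mR−mL=16/25 → turn +1·90°

0 160/73 32/13 912/949 32/13 -3 0 S
1 20/13 4 -6/13 4 -3 -1 E
2 160/81 160/97 9040/7857 160/97 -2 -1 N
3 16/5 80/61 776/305 80/61 -2 0 W
4 160/101 160/109 9360/11009 160/109 -3 0 N
5 5/2 10/9 35/18 10/9 -3 1 W
6 32/25 32/25 16/25 32/25 -4 1 N
final -4 2 W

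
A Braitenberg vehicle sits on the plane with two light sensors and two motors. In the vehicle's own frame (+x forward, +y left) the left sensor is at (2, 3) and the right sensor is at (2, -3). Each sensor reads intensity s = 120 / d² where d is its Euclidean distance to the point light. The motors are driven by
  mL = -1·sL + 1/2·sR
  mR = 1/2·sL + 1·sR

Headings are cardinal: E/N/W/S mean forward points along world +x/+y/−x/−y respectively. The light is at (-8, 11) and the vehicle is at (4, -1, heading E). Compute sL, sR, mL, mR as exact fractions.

left sensor world pos  = (6, 2); dL² = 277
right sensor world pos = (6, -4); dR² = 421
sL = 120/277 = 120/277
sR = 120/421 = 120/421
mL = -1·sL + 1/2·sR = -33900/116617
mR = 1/2·sL + 1·sR = 58500/116617

120/277 120/421 -33900/116617 58500/116617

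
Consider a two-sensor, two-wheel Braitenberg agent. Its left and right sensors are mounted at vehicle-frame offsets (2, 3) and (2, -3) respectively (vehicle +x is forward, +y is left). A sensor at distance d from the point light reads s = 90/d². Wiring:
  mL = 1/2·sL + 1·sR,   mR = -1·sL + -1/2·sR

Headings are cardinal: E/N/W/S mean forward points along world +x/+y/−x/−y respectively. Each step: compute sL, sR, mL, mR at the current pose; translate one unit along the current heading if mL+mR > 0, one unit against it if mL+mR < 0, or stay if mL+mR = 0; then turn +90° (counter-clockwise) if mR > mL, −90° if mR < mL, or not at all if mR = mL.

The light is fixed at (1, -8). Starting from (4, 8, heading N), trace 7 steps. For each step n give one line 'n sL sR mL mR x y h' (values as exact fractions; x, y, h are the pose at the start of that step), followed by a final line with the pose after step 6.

0 5/18 1/4 7/18 -29/72 4 8 N
1 90/349 90/169 39015/58981 -30915/58981 4 7 E
2 45/109 9/17 2727/3706 -2511/3706 5 7 S
3 18/25 90/293 4887/7325 -6399/7325 5 6 W
4 9/26 9/32 189/416 -405/832 6 6 N
5 18/61 90/149 6831/9089 -5427/9089 6 5 E
6 45/101 9/13 2403/2626 -2079/2626 7 5 S
final 7 4 W

n=0: pose=(4,8,N); sL=5/18, sR=1/4; mL=7/18, mR=-29/72; mL+mR=-1/72 → advance -1; mR−mL=-19/24 → turn -1·90°
n=1: pose=(4,7,E); sL=90/349, sR=90/169; mL=39015/58981, mR=-30915/58981; mL+mR=8100/58981 → advance +1; mR−mL=-69930/58981 → turn -1·90°
n=2: pose=(5,7,S); sL=45/109, sR=9/17; mL=2727/3706, mR=-2511/3706; mL+mR=108/1853 → advance +1; mR−mL=-2619/1853 → turn -1·90°
n=3: pose=(5,6,W); sL=18/25, sR=90/293; mL=4887/7325, mR=-6399/7325; mL+mR=-1512/7325 → advance -1; mR−mL=-11286/7325 → turn -1·90°
n=4: pose=(6,6,N); sL=9/26, sR=9/32; mL=189/416, mR=-405/832; mL+mR=-27/832 → advance -1; mR−mL=-783/832 → turn -1·90°
n=5: pose=(6,5,E); sL=18/61, sR=90/149; mL=6831/9089, mR=-5427/9089; mL+mR=1404/9089 → advance +1; mR−mL=-12258/9089 → turn -1·90°
n=6: pose=(7,5,S); sL=45/101, sR=9/13; mL=2403/2626, mR=-2079/2626; mL+mR=162/1313 → advance +1; mR−mL=-2241/1313 → turn -1·90°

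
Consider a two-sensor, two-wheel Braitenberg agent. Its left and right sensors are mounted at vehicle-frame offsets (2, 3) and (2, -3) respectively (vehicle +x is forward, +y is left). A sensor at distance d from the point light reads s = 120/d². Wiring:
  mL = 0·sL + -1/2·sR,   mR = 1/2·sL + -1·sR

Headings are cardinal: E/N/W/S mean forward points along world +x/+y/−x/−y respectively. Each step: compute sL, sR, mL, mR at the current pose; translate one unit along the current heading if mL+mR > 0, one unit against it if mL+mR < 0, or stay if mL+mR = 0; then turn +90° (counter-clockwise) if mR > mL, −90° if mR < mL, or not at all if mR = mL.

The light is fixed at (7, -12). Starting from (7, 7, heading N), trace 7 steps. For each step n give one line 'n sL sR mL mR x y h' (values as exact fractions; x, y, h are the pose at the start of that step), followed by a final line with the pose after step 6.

n=0: pose=(7,7,N); sL=4/15, sR=4/15; mL=-2/15, mR=-2/15; mL+mR=-4/15 → advance -1; mR−mL=0 → turn +0·90°
n=1: pose=(7,6,N); sL=120/409, sR=120/409; mL=-60/409, mR=-60/409; mL+mR=-120/409 → advance -1; mR−mL=0 → turn +0·90°
n=2: pose=(7,5,N); sL=12/37, sR=12/37; mL=-6/37, mR=-6/37; mL+mR=-12/37 → advance -1; mR−mL=0 → turn +0·90°
n=3: pose=(7,4,N); sL=40/111, sR=40/111; mL=-20/111, mR=-20/111; mL+mR=-40/111 → advance -1; mR−mL=0 → turn +0·90°
n=4: pose=(7,3,N); sL=60/149, sR=60/149; mL=-30/149, mR=-30/149; mL+mR=-60/149 → advance -1; mR−mL=0 → turn +0·90°
n=5: pose=(7,2,N); sL=24/53, sR=24/53; mL=-12/53, mR=-12/53; mL+mR=-24/53 → advance -1; mR−mL=0 → turn +0·90°
n=6: pose=(7,1,N); sL=20/39, sR=20/39; mL=-10/39, mR=-10/39; mL+mR=-20/39 → advance -1; mR−mL=0 → turn +0·90°

0 4/15 4/15 -2/15 -2/15 7 7 N
1 120/409 120/409 -60/409 -60/409 7 6 N
2 12/37 12/37 -6/37 -6/37 7 5 N
3 40/111 40/111 -20/111 -20/111 7 4 N
4 60/149 60/149 -30/149 -30/149 7 3 N
5 24/53 24/53 -12/53 -12/53 7 2 N
6 20/39 20/39 -10/39 -10/39 7 1 N
final 7 0 N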